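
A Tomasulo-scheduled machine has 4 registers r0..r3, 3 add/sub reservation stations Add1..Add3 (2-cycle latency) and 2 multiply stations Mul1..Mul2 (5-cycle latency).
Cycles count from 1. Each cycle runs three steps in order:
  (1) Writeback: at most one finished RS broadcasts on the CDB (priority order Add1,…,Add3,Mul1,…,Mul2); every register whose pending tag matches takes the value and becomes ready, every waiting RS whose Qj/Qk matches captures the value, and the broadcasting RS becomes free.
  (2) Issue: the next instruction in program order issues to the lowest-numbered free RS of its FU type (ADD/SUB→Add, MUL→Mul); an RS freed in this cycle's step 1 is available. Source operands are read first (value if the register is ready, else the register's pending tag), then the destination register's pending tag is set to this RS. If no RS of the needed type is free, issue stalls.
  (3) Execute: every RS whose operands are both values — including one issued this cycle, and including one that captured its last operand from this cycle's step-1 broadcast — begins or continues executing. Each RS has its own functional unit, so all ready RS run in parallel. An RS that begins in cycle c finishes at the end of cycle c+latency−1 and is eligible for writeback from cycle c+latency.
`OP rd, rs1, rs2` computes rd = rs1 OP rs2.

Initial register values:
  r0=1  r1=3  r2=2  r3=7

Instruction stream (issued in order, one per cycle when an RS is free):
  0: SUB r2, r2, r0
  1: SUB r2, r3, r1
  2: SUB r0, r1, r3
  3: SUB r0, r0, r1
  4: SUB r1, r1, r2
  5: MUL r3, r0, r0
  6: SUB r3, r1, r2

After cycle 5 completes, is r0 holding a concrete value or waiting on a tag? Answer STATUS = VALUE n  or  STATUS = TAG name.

  c1: issue SUB r2<-Add1  regs: r0:1,r1:3,r2:Add1,r3:7
  c2: issue SUB r2<-Add2  regs: r0:1,r1:3,r2:Add2,r3:7
  c3: CDB Add1=1; issue SUB r0<-Add1  regs: r0:Add1,r1:3,r2:Add2,r3:7
  c4: CDB Add2=4; issue SUB r0<-Add2  regs: r0:Add2,r1:3,r2:4,r3:7
  c5: CDB Add1=-4; issue SUB r1<-Add1  regs: r0:Add2,r1:Add1,r2:4,r3:7

STATUS = TAG Add2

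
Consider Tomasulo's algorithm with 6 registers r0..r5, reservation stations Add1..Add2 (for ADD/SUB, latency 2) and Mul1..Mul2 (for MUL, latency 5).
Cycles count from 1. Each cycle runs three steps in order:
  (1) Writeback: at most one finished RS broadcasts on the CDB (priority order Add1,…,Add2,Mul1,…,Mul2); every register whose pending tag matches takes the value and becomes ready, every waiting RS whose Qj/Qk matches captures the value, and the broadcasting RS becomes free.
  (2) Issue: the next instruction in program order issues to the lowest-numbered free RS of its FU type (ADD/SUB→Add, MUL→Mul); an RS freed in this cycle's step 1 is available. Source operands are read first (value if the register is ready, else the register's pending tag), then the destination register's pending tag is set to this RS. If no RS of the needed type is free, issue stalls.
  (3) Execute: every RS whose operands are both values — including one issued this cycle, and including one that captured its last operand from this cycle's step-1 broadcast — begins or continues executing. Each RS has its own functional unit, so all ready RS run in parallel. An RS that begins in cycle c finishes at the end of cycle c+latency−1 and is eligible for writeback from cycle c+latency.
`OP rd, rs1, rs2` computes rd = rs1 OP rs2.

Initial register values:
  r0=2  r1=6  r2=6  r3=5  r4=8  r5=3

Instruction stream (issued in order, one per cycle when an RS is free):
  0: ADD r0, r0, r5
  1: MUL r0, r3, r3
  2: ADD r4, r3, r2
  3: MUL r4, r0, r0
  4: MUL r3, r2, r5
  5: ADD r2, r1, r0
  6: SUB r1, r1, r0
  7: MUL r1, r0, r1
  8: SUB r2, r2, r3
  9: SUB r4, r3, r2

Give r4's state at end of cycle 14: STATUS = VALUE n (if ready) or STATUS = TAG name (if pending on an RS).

STATUS = TAG Add2

cycle 1: issue ADD r0<-Add1 // r0:Add1,r1:6,r2:6,r3:5,r4:8,r5:3
cycle 2: issue MUL r0<-Mul1 // r0:Mul1,r1:6,r2:6,r3:5,r4:8,r5:3
cycle 3: CDB Add1=5; issue ADD r4<-Add1 // r0:Mul1,r1:6,r2:6,r3:5,r4:Add1,r5:3
cycle 4: issue MUL r4<-Mul2 // r0:Mul1,r1:6,r2:6,r3:5,r4:Mul2,r5:3
cycle 5: CDB Add1=11; stall // r0:Mul1,r1:6,r2:6,r3:5,r4:Mul2,r5:3
cycle 6: stall // r0:Mul1,r1:6,r2:6,r3:5,r4:Mul2,r5:3
cycle 7: CDB Mul1=25; issue MUL r3<-Mul1 // r0:25,r1:6,r2:6,r3:Mul1,r4:Mul2,r5:3
cycle 8: issue ADD r2<-Add1 // r0:25,r1:6,r2:Add1,r3:Mul1,r4:Mul2,r5:3
cycle 9: issue SUB r1<-Add2 // r0:25,r1:Add2,r2:Add1,r3:Mul1,r4:Mul2,r5:3
cycle 10: CDB Add1=31; stall // r0:25,r1:Add2,r2:31,r3:Mul1,r4:Mul2,r5:3
cycle 11: CDB Add2=-19; stall // r0:25,r1:-19,r2:31,r3:Mul1,r4:Mul2,r5:3
cycle 12: CDB Mul1=18; issue MUL r1<-Mul1 // r0:25,r1:Mul1,r2:31,r3:18,r4:Mul2,r5:3
cycle 13: CDB Mul2=625; issue SUB r2<-Add1 // r0:25,r1:Mul1,r2:Add1,r3:18,r4:625,r5:3
cycle 14: issue SUB r4<-Add2 // r0:25,r1:Mul1,r2:Add1,r3:18,r4:Add2,r5:3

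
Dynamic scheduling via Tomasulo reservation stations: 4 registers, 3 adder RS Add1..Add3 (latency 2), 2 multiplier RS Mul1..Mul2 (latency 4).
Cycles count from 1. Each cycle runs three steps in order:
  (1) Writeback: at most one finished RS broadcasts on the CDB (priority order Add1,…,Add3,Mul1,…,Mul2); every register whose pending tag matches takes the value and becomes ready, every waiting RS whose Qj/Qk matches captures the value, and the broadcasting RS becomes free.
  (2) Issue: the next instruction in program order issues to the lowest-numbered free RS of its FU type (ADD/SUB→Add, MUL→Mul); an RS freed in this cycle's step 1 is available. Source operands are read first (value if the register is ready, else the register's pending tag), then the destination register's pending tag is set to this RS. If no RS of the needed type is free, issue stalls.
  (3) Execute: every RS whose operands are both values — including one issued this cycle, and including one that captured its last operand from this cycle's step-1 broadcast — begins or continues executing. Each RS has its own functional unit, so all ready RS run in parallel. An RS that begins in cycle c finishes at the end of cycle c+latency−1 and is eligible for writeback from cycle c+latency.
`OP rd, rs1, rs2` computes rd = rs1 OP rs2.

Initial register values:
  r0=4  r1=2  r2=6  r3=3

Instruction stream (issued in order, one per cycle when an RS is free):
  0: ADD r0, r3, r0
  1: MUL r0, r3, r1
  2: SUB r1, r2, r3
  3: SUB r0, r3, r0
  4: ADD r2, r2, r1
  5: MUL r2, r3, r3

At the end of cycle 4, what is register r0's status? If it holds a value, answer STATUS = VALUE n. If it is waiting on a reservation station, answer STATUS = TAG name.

c1: issue ADD r0<-Add1 | r0:Add1,r1:2,r2:6,r3:3
c2: issue MUL r0<-Mul1 | r0:Mul1,r1:2,r2:6,r3:3
c3: CDB Add1=7; issue SUB r1<-Add1 | r0:Mul1,r1:Add1,r2:6,r3:3
c4: issue SUB r0<-Add2 | r0:Add2,r1:Add1,r2:6,r3:3

STATUS = TAG Add2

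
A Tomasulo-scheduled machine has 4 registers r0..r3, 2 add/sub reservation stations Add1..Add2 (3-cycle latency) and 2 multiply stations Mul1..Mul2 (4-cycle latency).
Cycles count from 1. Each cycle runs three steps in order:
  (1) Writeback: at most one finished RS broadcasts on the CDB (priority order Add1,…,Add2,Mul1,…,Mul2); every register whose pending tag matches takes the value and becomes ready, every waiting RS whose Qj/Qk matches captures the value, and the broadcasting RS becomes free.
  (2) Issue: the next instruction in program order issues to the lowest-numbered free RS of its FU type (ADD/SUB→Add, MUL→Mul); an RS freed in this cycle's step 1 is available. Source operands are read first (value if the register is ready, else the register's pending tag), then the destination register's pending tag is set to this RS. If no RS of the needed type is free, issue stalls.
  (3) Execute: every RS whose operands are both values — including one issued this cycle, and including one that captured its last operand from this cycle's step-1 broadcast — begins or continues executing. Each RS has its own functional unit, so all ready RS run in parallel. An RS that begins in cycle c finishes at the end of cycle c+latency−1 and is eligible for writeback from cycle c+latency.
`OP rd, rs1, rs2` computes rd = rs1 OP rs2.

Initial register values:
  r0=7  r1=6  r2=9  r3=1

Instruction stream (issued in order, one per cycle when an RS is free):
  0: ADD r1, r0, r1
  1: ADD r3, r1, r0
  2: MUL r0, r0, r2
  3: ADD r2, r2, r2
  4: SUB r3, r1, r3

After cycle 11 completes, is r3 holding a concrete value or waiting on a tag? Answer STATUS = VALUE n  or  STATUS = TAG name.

STATUS = VALUE -7

cycle 1: issue ADD r1<-Add1 // r0:7,r1:Add1,r2:9,r3:1
cycle 2: issue ADD r3<-Add2 // r0:7,r1:Add1,r2:9,r3:Add2
cycle 3: issue MUL r0<-Mul1 // r0:Mul1,r1:Add1,r2:9,r3:Add2
cycle 4: CDB Add1=13; issue ADD r2<-Add1 // r0:Mul1,r1:13,r2:Add1,r3:Add2
cycle 5: stall // r0:Mul1,r1:13,r2:Add1,r3:Add2
cycle 6: stall // r0:Mul1,r1:13,r2:Add1,r3:Add2
cycle 7: CDB Add1=18; issue SUB r3<-Add1 // r0:Mul1,r1:13,r2:18,r3:Add1
cycle 8: CDB Add2=20 // r0:Mul1,r1:13,r2:18,r3:Add1
cycle 9: CDB Mul1=63 // r0:63,r1:13,r2:18,r3:Add1
cycle 10: - // r0:63,r1:13,r2:18,r3:Add1
cycle 11: CDB Add1=-7 // r0:63,r1:13,r2:18,r3:-7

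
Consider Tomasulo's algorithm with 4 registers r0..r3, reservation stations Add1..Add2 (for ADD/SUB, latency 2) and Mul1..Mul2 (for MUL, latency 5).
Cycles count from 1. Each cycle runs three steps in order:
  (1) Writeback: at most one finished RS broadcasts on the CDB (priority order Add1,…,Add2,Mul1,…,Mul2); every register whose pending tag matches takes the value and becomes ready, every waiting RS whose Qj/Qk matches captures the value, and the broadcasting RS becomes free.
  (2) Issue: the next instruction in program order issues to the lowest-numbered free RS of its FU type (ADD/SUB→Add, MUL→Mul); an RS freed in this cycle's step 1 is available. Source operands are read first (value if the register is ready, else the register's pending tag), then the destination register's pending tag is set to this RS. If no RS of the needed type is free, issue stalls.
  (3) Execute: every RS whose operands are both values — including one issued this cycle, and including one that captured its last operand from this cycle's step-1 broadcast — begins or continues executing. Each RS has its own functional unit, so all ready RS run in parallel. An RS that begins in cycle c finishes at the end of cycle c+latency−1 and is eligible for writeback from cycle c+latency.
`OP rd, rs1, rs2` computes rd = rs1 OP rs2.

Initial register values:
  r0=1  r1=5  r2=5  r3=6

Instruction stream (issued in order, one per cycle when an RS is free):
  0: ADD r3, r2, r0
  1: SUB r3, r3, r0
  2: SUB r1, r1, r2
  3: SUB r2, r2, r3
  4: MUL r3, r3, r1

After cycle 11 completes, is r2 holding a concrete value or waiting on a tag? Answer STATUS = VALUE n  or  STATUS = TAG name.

STATUS = VALUE 0

  c1: issue ADD r3<-Add1  regs: r0:1,r1:5,r2:5,r3:Add1
  c2: issue SUB r3<-Add2  regs: r0:1,r1:5,r2:5,r3:Add2
  c3: CDB Add1=6; issue SUB r1<-Add1  regs: r0:1,r1:Add1,r2:5,r3:Add2
  c4: stall  regs: r0:1,r1:Add1,r2:5,r3:Add2
  c5: CDB Add1=0; issue SUB r2<-Add1  regs: r0:1,r1:0,r2:Add1,r3:Add2
  c6: CDB Add2=5; issue MUL r3<-Mul1  regs: r0:1,r1:0,r2:Add1,r3:Mul1
  c7: -  regs: r0:1,r1:0,r2:Add1,r3:Mul1
  c8: CDB Add1=0  regs: r0:1,r1:0,r2:0,r3:Mul1
  c9: -  regs: r0:1,r1:0,r2:0,r3:Mul1
  c10: -  regs: r0:1,r1:0,r2:0,r3:Mul1
  c11: CDB Mul1=0  regs: r0:1,r1:0,r2:0,r3:0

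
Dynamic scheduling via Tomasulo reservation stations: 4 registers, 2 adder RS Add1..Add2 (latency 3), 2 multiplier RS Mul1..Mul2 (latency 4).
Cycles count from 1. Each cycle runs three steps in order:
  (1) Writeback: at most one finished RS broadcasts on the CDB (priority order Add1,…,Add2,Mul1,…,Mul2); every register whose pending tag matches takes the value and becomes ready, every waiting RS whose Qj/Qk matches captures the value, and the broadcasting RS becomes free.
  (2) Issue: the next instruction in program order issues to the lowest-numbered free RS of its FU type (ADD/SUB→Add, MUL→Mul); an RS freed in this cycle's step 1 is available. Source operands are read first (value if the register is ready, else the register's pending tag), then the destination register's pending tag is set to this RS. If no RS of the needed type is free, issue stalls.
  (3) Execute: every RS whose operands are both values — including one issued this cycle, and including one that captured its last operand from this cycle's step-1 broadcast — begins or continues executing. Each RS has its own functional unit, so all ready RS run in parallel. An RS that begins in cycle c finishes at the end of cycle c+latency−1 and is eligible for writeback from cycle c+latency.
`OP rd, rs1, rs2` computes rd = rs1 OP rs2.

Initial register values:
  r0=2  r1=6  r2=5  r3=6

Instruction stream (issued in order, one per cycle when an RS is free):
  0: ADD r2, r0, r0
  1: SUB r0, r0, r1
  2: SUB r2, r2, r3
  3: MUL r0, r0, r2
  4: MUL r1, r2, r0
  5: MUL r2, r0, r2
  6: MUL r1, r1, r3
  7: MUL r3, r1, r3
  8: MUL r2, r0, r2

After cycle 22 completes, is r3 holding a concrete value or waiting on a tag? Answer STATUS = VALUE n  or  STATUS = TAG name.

c1: issue ADD r2<-Add1 | r0:2,r1:6,r2:Add1,r3:6
c2: issue SUB r0<-Add2 | r0:Add2,r1:6,r2:Add1,r3:6
c3: stall | r0:Add2,r1:6,r2:Add1,r3:6
c4: CDB Add1=4; issue SUB r2<-Add1 | r0:Add2,r1:6,r2:Add1,r3:6
c5: CDB Add2=-4; issue MUL r0<-Mul1 | r0:Mul1,r1:6,r2:Add1,r3:6
c6: issue MUL r1<-Mul2 | r0:Mul1,r1:Mul2,r2:Add1,r3:6
c7: CDB Add1=-2; stall | r0:Mul1,r1:Mul2,r2:-2,r3:6
c8: stall | r0:Mul1,r1:Mul2,r2:-2,r3:6
c9: stall | r0:Mul1,r1:Mul2,r2:-2,r3:6
c10: stall | r0:Mul1,r1:Mul2,r2:-2,r3:6
c11: CDB Mul1=8; issue MUL r2<-Mul1 | r0:8,r1:Mul2,r2:Mul1,r3:6
c12: stall | r0:8,r1:Mul2,r2:Mul1,r3:6
c13: stall | r0:8,r1:Mul2,r2:Mul1,r3:6
c14: stall | r0:8,r1:Mul2,r2:Mul1,r3:6
c15: CDB Mul1=-16; issue MUL r1<-Mul1 | r0:8,r1:Mul1,r2:-16,r3:6
c16: CDB Mul2=-16; issue MUL r3<-Mul2 | r0:8,r1:Mul1,r2:-16,r3:Mul2
c17: stall | r0:8,r1:Mul1,r2:-16,r3:Mul2
c18: stall | r0:8,r1:Mul1,r2:-16,r3:Mul2
c19: stall | r0:8,r1:Mul1,r2:-16,r3:Mul2
c20: CDB Mul1=-96; issue MUL r2<-Mul1 | r0:8,r1:-96,r2:Mul1,r3:Mul2
c21: - | r0:8,r1:-96,r2:Mul1,r3:Mul2
c22: - | r0:8,r1:-96,r2:Mul1,r3:Mul2

STATUS = TAG Mul2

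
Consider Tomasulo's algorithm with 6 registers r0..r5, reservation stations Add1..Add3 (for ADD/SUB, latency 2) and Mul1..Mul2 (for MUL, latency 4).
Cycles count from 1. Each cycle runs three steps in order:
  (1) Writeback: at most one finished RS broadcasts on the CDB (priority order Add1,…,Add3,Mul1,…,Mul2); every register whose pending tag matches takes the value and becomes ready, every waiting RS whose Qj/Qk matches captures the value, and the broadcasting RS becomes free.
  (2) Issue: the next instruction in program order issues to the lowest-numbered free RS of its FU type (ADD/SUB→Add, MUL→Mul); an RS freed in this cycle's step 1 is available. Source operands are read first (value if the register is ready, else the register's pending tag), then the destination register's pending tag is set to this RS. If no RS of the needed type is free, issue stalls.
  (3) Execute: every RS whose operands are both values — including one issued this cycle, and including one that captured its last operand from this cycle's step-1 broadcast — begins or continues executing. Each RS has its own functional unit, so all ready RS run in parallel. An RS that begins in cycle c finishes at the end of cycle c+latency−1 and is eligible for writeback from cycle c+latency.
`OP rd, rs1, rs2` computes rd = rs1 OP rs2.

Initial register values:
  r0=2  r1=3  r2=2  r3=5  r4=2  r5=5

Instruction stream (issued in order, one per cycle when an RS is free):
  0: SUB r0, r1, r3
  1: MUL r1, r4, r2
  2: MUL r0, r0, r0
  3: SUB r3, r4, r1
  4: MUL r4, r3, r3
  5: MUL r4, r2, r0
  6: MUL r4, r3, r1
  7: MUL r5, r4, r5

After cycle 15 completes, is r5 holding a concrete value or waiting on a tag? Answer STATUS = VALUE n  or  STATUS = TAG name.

c1: issue SUB r0<-Add1 | r0:Add1,r1:3,r2:2,r3:5,r4:2,r5:5
c2: issue MUL r1<-Mul1 | r0:Add1,r1:Mul1,r2:2,r3:5,r4:2,r5:5
c3: CDB Add1=-2; issue MUL r0<-Mul2 | r0:Mul2,r1:Mul1,r2:2,r3:5,r4:2,r5:5
c4: issue SUB r3<-Add1 | r0:Mul2,r1:Mul1,r2:2,r3:Add1,r4:2,r5:5
c5: stall | r0:Mul2,r1:Mul1,r2:2,r3:Add1,r4:2,r5:5
c6: CDB Mul1=4; issue MUL r4<-Mul1 | r0:Mul2,r1:4,r2:2,r3:Add1,r4:Mul1,r5:5
c7: CDB Mul2=4; issue MUL r4<-Mul2 | r0:4,r1:4,r2:2,r3:Add1,r4:Mul2,r5:5
c8: CDB Add1=-2; stall | r0:4,r1:4,r2:2,r3:-2,r4:Mul2,r5:5
c9: stall | r0:4,r1:4,r2:2,r3:-2,r4:Mul2,r5:5
c10: stall | r0:4,r1:4,r2:2,r3:-2,r4:Mul2,r5:5
c11: CDB Mul2=8; issue MUL r4<-Mul2 | r0:4,r1:4,r2:2,r3:-2,r4:Mul2,r5:5
c12: CDB Mul1=4; issue MUL r5<-Mul1 | r0:4,r1:4,r2:2,r3:-2,r4:Mul2,r5:Mul1
c13: - | r0:4,r1:4,r2:2,r3:-2,r4:Mul2,r5:Mul1
c14: - | r0:4,r1:4,r2:2,r3:-2,r4:Mul2,r5:Mul1
c15: CDB Mul2=-8 | r0:4,r1:4,r2:2,r3:-2,r4:-8,r5:Mul1

STATUS = TAG Mul1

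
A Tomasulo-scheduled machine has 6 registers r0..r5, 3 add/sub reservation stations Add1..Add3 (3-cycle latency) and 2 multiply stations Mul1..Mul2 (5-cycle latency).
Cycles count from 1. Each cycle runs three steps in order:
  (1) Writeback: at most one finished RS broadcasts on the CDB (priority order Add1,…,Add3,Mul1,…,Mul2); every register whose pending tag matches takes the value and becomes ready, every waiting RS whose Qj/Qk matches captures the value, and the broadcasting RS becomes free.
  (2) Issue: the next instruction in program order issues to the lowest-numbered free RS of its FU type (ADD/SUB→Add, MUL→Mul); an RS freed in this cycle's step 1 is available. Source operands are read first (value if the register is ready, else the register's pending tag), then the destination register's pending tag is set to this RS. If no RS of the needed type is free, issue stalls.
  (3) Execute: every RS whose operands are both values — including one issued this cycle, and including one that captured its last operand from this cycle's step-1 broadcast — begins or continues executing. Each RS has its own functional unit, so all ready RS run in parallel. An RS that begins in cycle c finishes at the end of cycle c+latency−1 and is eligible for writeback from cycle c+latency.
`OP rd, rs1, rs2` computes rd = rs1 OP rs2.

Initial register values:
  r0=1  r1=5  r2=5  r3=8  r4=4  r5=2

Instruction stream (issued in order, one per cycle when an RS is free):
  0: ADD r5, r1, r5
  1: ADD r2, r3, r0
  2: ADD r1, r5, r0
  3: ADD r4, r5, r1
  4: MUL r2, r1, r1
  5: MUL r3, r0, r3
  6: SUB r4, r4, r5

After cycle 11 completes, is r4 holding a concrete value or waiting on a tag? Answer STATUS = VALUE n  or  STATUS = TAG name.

STATUS = TAG Add2

c1: issue ADD r5<-Add1 | r0:1,r1:5,r2:5,r3:8,r4:4,r5:Add1
c2: issue ADD r2<-Add2 | r0:1,r1:5,r2:Add2,r3:8,r4:4,r5:Add1
c3: issue ADD r1<-Add3 | r0:1,r1:Add3,r2:Add2,r3:8,r4:4,r5:Add1
c4: CDB Add1=7; issue ADD r4<-Add1 | r0:1,r1:Add3,r2:Add2,r3:8,r4:Add1,r5:7
c5: CDB Add2=9; issue MUL r2<-Mul1 | r0:1,r1:Add3,r2:Mul1,r3:8,r4:Add1,r5:7
c6: issue MUL r3<-Mul2 | r0:1,r1:Add3,r2:Mul1,r3:Mul2,r4:Add1,r5:7
c7: CDB Add3=8; issue SUB r4<-Add2 | r0:1,r1:8,r2:Mul1,r3:Mul2,r4:Add2,r5:7
c8: - | r0:1,r1:8,r2:Mul1,r3:Mul2,r4:Add2,r5:7
c9: - | r0:1,r1:8,r2:Mul1,r3:Mul2,r4:Add2,r5:7
c10: CDB Add1=15 | r0:1,r1:8,r2:Mul1,r3:Mul2,r4:Add2,r5:7
c11: CDB Mul2=8 | r0:1,r1:8,r2:Mul1,r3:8,r4:Add2,r5:7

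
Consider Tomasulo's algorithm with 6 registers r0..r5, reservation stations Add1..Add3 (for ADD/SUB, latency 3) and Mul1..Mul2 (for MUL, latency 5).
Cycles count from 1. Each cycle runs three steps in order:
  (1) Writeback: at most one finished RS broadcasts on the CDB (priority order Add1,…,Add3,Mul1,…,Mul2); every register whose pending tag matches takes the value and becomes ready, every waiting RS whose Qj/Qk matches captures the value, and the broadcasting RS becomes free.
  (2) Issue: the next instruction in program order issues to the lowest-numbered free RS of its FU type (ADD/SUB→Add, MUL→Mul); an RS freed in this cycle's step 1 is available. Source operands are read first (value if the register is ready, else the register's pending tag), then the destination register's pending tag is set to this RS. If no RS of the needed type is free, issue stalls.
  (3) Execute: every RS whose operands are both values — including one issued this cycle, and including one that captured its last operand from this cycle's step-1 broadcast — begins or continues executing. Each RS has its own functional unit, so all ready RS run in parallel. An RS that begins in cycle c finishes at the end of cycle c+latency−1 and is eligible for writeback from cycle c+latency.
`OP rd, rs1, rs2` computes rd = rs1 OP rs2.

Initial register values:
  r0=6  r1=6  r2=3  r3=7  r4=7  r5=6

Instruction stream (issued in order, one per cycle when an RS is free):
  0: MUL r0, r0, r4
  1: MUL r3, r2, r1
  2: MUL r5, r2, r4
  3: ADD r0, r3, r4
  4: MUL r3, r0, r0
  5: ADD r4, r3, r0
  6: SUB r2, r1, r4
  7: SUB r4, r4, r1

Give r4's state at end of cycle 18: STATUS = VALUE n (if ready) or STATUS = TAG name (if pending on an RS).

STATUS = TAG Add3

  c1: issue MUL r0<-Mul1  regs: r0:Mul1,r1:6,r2:3,r3:7,r4:7,r5:6
  c2: issue MUL r3<-Mul2  regs: r0:Mul1,r1:6,r2:3,r3:Mul2,r4:7,r5:6
  c3: stall  regs: r0:Mul1,r1:6,r2:3,r3:Mul2,r4:7,r5:6
  c4: stall  regs: r0:Mul1,r1:6,r2:3,r3:Mul2,r4:7,r5:6
  c5: stall  regs: r0:Mul1,r1:6,r2:3,r3:Mul2,r4:7,r5:6
  c6: CDB Mul1=42; issue MUL r5<-Mul1  regs: r0:42,r1:6,r2:3,r3:Mul2,r4:7,r5:Mul1
  c7: CDB Mul2=18; issue ADD r0<-Add1  regs: r0:Add1,r1:6,r2:3,r3:18,r4:7,r5:Mul1
  c8: issue MUL r3<-Mul2  regs: r0:Add1,r1:6,r2:3,r3:Mul2,r4:7,r5:Mul1
  c9: issue ADD r4<-Add2  regs: r0:Add1,r1:6,r2:3,r3:Mul2,r4:Add2,r5:Mul1
  c10: CDB Add1=25; issue SUB r2<-Add1  regs: r0:25,r1:6,r2:Add1,r3:Mul2,r4:Add2,r5:Mul1
  c11: CDB Mul1=21; issue SUB r4<-Add3  regs: r0:25,r1:6,r2:Add1,r3:Mul2,r4:Add3,r5:21
  c12: -  regs: r0:25,r1:6,r2:Add1,r3:Mul2,r4:Add3,r5:21
  c13: -  regs: r0:25,r1:6,r2:Add1,r3:Mul2,r4:Add3,r5:21
  c14: -  regs: r0:25,r1:6,r2:Add1,r3:Mul2,r4:Add3,r5:21
  c15: CDB Mul2=625  regs: r0:25,r1:6,r2:Add1,r3:625,r4:Add3,r5:21
  c16: -  regs: r0:25,r1:6,r2:Add1,r3:625,r4:Add3,r5:21
  c17: -  regs: r0:25,r1:6,r2:Add1,r3:625,r4:Add3,r5:21
  c18: CDB Add2=650  regs: r0:25,r1:6,r2:Add1,r3:625,r4:Add3,r5:21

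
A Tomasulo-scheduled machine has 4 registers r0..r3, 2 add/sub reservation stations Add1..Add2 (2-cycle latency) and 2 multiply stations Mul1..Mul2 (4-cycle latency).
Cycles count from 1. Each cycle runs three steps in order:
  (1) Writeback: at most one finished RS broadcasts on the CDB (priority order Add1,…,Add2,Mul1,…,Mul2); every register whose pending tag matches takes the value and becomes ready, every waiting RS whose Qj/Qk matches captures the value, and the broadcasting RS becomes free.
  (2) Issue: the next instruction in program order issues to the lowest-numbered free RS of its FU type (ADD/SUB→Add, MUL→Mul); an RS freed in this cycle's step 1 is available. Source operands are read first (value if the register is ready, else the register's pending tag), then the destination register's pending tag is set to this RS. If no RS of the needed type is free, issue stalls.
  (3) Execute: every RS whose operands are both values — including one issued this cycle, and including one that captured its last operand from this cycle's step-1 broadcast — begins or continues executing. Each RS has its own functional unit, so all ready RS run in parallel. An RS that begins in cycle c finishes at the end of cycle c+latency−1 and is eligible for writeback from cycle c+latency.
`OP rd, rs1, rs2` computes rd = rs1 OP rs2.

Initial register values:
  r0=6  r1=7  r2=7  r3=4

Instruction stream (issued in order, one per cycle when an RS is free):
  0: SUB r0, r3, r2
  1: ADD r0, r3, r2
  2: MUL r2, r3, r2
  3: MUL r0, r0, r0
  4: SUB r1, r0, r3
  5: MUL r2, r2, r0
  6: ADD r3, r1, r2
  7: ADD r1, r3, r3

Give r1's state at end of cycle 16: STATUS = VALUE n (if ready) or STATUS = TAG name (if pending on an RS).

  c1: issue SUB r0<-Add1  regs: r0:Add1,r1:7,r2:7,r3:4
  c2: issue ADD r0<-Add2  regs: r0:Add2,r1:7,r2:7,r3:4
  c3: CDB Add1=-3; issue MUL r2<-Mul1  regs: r0:Add2,r1:7,r2:Mul1,r3:4
  c4: CDB Add2=11; issue MUL r0<-Mul2  regs: r0:Mul2,r1:7,r2:Mul1,r3:4
  c5: issue SUB r1<-Add1  regs: r0:Mul2,r1:Add1,r2:Mul1,r3:4
  c6: stall  regs: r0:Mul2,r1:Add1,r2:Mul1,r3:4
  c7: CDB Mul1=28; issue MUL r2<-Mul1  regs: r0:Mul2,r1:Add1,r2:Mul1,r3:4
  c8: CDB Mul2=121; issue ADD r3<-Add2  regs: r0:121,r1:Add1,r2:Mul1,r3:Add2
  c9: stall  regs: r0:121,r1:Add1,r2:Mul1,r3:Add2
  c10: CDB Add1=117; issue ADD r1<-Add1  regs: r0:121,r1:Add1,r2:Mul1,r3:Add2
  c11: -  regs: r0:121,r1:Add1,r2:Mul1,r3:Add2
  c12: CDB Mul1=3388  regs: r0:121,r1:Add1,r2:3388,r3:Add2
  c13: -  regs: r0:121,r1:Add1,r2:3388,r3:Add2
  c14: CDB Add2=3505  regs: r0:121,r1:Add1,r2:3388,r3:3505
  c15: -  regs: r0:121,r1:Add1,r2:3388,r3:3505
  c16: CDB Add1=7010  regs: r0:121,r1:7010,r2:3388,r3:3505

STATUS = VALUE 7010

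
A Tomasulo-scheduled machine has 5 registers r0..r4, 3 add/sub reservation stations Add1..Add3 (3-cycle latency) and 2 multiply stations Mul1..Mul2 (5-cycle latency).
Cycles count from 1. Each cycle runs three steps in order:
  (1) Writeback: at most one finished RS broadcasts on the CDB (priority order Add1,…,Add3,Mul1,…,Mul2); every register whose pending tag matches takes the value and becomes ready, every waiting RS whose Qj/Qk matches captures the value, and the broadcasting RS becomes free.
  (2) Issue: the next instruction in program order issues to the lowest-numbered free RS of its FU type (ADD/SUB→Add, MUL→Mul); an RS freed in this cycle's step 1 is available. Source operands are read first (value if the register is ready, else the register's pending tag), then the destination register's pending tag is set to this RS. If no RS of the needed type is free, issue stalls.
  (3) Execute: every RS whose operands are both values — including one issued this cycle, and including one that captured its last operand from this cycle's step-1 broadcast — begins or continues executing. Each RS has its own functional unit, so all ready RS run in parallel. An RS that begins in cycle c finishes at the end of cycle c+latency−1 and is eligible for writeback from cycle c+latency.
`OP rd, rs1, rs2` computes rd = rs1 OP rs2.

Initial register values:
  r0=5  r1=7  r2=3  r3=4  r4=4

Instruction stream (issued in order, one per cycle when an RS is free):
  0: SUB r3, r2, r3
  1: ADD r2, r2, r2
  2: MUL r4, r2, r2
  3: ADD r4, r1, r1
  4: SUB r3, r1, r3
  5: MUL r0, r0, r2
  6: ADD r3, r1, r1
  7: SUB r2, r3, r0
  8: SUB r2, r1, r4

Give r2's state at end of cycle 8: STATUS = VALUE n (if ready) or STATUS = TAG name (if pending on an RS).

STATUS = TAG Add2

cycle 1: issue SUB r3<-Add1 // r0:5,r1:7,r2:3,r3:Add1,r4:4
cycle 2: issue ADD r2<-Add2 // r0:5,r1:7,r2:Add2,r3:Add1,r4:4
cycle 3: issue MUL r4<-Mul1 // r0:5,r1:7,r2:Add2,r3:Add1,r4:Mul1
cycle 4: CDB Add1=-1; issue ADD r4<-Add1 // r0:5,r1:7,r2:Add2,r3:-1,r4:Add1
cycle 5: CDB Add2=6; issue SUB r3<-Add2 // r0:5,r1:7,r2:6,r3:Add2,r4:Add1
cycle 6: issue MUL r0<-Mul2 // r0:Mul2,r1:7,r2:6,r3:Add2,r4:Add1
cycle 7: CDB Add1=14; issue ADD r3<-Add1 // r0:Mul2,r1:7,r2:6,r3:Add1,r4:14
cycle 8: CDB Add2=8; issue SUB r2<-Add2 // r0:Mul2,r1:7,r2:Add2,r3:Add1,r4:14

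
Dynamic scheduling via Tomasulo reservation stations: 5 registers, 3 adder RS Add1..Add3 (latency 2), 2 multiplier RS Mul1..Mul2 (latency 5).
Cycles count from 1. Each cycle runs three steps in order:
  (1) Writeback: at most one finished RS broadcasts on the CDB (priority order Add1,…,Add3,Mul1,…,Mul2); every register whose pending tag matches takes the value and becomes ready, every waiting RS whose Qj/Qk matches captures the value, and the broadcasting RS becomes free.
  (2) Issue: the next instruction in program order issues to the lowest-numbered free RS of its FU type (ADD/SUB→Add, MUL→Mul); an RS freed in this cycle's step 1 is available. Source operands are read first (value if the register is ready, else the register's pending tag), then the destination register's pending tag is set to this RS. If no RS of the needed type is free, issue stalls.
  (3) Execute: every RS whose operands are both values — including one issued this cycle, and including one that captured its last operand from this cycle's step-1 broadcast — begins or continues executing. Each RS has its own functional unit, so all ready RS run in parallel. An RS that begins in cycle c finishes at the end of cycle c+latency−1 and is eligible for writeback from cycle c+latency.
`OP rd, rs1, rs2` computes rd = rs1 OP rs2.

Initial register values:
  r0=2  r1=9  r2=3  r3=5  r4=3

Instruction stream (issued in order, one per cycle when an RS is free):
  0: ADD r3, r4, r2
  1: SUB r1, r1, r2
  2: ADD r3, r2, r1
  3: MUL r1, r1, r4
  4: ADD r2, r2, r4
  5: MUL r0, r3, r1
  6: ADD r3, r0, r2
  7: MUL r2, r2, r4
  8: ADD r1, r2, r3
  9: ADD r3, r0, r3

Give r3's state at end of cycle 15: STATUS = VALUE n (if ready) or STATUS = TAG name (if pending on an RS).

STATUS = TAG Add3

  c1: issue ADD r3<-Add1  regs: r0:2,r1:9,r2:3,r3:Add1,r4:3
  c2: issue SUB r1<-Add2  regs: r0:2,r1:Add2,r2:3,r3:Add1,r4:3
  c3: CDB Add1=6; issue ADD r3<-Add1  regs: r0:2,r1:Add2,r2:3,r3:Add1,r4:3
  c4: CDB Add2=6; issue MUL r1<-Mul1  regs: r0:2,r1:Mul1,r2:3,r3:Add1,r4:3
  c5: issue ADD r2<-Add2  regs: r0:2,r1:Mul1,r2:Add2,r3:Add1,r4:3
  c6: CDB Add1=9; issue MUL r0<-Mul2  regs: r0:Mul2,r1:Mul1,r2:Add2,r3:9,r4:3
  c7: CDB Add2=6; issue ADD r3<-Add1  regs: r0:Mul2,r1:Mul1,r2:6,r3:Add1,r4:3
  c8: stall  regs: r0:Mul2,r1:Mul1,r2:6,r3:Add1,r4:3
  c9: CDB Mul1=18; issue MUL r2<-Mul1  regs: r0:Mul2,r1:18,r2:Mul1,r3:Add1,r4:3
  c10: issue ADD r1<-Add2  regs: r0:Mul2,r1:Add2,r2:Mul1,r3:Add1,r4:3
  c11: issue ADD r3<-Add3  regs: r0:Mul2,r1:Add2,r2:Mul1,r3:Add3,r4:3
  c12: -  regs: r0:Mul2,r1:Add2,r2:Mul1,r3:Add3,r4:3
  c13: -  regs: r0:Mul2,r1:Add2,r2:Mul1,r3:Add3,r4:3
  c14: CDB Mul1=18  regs: r0:Mul2,r1:Add2,r2:18,r3:Add3,r4:3
  c15: CDB Mul2=162  regs: r0:162,r1:Add2,r2:18,r3:Add3,r4:3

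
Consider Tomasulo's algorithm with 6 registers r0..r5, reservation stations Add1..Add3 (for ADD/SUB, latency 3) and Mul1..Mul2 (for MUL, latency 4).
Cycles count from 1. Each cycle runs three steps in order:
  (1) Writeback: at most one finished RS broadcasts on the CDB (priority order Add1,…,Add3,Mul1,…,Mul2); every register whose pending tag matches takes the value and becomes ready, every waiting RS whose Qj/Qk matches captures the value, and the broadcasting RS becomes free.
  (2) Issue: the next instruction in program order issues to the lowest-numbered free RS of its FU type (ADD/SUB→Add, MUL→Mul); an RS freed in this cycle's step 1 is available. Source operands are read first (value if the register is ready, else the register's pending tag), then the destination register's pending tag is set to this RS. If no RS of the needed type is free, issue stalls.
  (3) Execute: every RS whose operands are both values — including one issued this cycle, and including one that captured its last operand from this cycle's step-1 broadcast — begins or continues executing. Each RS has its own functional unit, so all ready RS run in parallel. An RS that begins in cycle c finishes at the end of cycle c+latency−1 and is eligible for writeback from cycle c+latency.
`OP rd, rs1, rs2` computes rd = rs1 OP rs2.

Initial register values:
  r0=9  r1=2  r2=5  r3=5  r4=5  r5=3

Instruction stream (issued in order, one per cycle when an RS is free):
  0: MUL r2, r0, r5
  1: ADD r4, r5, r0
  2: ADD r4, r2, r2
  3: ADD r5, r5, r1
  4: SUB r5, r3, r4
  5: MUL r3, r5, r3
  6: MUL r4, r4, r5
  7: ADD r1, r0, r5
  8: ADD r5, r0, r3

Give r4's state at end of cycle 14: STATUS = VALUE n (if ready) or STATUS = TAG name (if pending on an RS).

STATUS = TAG Mul2

cycle 1: issue MUL r2<-Mul1 // r0:9,r1:2,r2:Mul1,r3:5,r4:5,r5:3
cycle 2: issue ADD r4<-Add1 // r0:9,r1:2,r2:Mul1,r3:5,r4:Add1,r5:3
cycle 3: issue ADD r4<-Add2 // r0:9,r1:2,r2:Mul1,r3:5,r4:Add2,r5:3
cycle 4: issue ADD r5<-Add3 // r0:9,r1:2,r2:Mul1,r3:5,r4:Add2,r5:Add3
cycle 5: CDB Add1=12; issue SUB r5<-Add1 // r0:9,r1:2,r2:Mul1,r3:5,r4:Add2,r5:Add1
cycle 6: CDB Mul1=27; issue MUL r3<-Mul1 // r0:9,r1:2,r2:27,r3:Mul1,r4:Add2,r5:Add1
cycle 7: CDB Add3=5; issue MUL r4<-Mul2 // r0:9,r1:2,r2:27,r3:Mul1,r4:Mul2,r5:Add1
cycle 8: issue ADD r1<-Add3 // r0:9,r1:Add3,r2:27,r3:Mul1,r4:Mul2,r5:Add1
cycle 9: CDB Add2=54; issue ADD r5<-Add2 // r0:9,r1:Add3,r2:27,r3:Mul1,r4:Mul2,r5:Add2
cycle 10: - // r0:9,r1:Add3,r2:27,r3:Mul1,r4:Mul2,r5:Add2
cycle 11: - // r0:9,r1:Add3,r2:27,r3:Mul1,r4:Mul2,r5:Add2
cycle 12: CDB Add1=-49 // r0:9,r1:Add3,r2:27,r3:Mul1,r4:Mul2,r5:Add2
cycle 13: - // r0:9,r1:Add3,r2:27,r3:Mul1,r4:Mul2,r5:Add2
cycle 14: - // r0:9,r1:Add3,r2:27,r3:Mul1,r4:Mul2,r5:Add2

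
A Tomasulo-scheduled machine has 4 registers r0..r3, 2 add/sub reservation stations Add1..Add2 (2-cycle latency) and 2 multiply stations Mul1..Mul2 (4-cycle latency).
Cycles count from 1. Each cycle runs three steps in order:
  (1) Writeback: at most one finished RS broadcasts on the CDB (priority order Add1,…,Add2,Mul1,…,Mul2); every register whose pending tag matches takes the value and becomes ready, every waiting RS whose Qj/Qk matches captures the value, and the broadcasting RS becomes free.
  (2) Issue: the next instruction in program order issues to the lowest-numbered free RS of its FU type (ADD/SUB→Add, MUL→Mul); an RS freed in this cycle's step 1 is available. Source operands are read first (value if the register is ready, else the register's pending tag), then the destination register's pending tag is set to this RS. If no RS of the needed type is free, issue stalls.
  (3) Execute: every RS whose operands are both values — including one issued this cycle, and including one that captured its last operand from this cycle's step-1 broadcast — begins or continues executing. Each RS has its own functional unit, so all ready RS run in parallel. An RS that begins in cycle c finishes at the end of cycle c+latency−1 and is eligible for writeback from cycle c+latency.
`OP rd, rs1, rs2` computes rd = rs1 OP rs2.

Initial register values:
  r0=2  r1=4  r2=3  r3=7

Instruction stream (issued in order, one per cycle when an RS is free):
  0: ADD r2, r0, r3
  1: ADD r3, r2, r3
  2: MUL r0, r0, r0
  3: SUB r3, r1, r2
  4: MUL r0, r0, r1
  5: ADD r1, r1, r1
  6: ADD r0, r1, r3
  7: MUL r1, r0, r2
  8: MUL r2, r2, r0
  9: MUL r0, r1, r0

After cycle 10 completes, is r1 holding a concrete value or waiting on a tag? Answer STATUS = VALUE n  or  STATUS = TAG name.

  c1: issue ADD r2<-Add1  regs: r0:2,r1:4,r2:Add1,r3:7
  c2: issue ADD r3<-Add2  regs: r0:2,r1:4,r2:Add1,r3:Add2
  c3: CDB Add1=9; issue MUL r0<-Mul1  regs: r0:Mul1,r1:4,r2:9,r3:Add2
  c4: issue SUB r3<-Add1  regs: r0:Mul1,r1:4,r2:9,r3:Add1
  c5: CDB Add2=16; issue MUL r0<-Mul2  regs: r0:Mul2,r1:4,r2:9,r3:Add1
  c6: CDB Add1=-5; issue ADD r1<-Add1  regs: r0:Mul2,r1:Add1,r2:9,r3:-5
  c7: CDB Mul1=4; issue ADD r0<-Add2  regs: r0:Add2,r1:Add1,r2:9,r3:-5
  c8: CDB Add1=8; issue MUL r1<-Mul1  regs: r0:Add2,r1:Mul1,r2:9,r3:-5
  c9: stall  regs: r0:Add2,r1:Mul1,r2:9,r3:-5
  c10: CDB Add2=3; stall  regs: r0:3,r1:Mul1,r2:9,r3:-5

STATUS = TAG Mul1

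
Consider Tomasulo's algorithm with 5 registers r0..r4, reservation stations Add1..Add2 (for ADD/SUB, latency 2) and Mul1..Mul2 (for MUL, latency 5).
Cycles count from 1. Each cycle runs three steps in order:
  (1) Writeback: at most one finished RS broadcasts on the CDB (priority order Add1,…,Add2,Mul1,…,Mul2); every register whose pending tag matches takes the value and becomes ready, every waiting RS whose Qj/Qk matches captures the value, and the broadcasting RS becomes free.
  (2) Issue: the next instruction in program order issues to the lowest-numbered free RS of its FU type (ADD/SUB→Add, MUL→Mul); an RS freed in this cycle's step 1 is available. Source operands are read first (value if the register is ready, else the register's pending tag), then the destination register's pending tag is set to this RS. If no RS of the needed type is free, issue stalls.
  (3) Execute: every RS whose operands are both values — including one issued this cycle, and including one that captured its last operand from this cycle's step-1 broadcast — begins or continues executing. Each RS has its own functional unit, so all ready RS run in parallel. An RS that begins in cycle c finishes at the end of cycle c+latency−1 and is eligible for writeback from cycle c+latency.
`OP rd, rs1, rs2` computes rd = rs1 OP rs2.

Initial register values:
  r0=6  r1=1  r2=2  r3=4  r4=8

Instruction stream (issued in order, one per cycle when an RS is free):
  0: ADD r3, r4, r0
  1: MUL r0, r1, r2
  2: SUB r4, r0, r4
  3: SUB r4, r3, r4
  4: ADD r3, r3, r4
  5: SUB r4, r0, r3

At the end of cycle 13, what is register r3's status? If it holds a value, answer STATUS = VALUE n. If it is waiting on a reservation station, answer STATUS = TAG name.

cycle 1: issue ADD r3<-Add1 // r0:6,r1:1,r2:2,r3:Add1,r4:8
cycle 2: issue MUL r0<-Mul1 // r0:Mul1,r1:1,r2:2,r3:Add1,r4:8
cycle 3: CDB Add1=14; issue SUB r4<-Add1 // r0:Mul1,r1:1,r2:2,r3:14,r4:Add1
cycle 4: issue SUB r4<-Add2 // r0:Mul1,r1:1,r2:2,r3:14,r4:Add2
cycle 5: stall // r0:Mul1,r1:1,r2:2,r3:14,r4:Add2
cycle 6: stall // r0:Mul1,r1:1,r2:2,r3:14,r4:Add2
cycle 7: CDB Mul1=2; stall // r0:2,r1:1,r2:2,r3:14,r4:Add2
cycle 8: stall // r0:2,r1:1,r2:2,r3:14,r4:Add2
cycle 9: CDB Add1=-6; issue ADD r3<-Add1 // r0:2,r1:1,r2:2,r3:Add1,r4:Add2
cycle 10: stall // r0:2,r1:1,r2:2,r3:Add1,r4:Add2
cycle 11: CDB Add2=20; issue SUB r4<-Add2 // r0:2,r1:1,r2:2,r3:Add1,r4:Add2
cycle 12: - // r0:2,r1:1,r2:2,r3:Add1,r4:Add2
cycle 13: CDB Add1=34 // r0:2,r1:1,r2:2,r3:34,r4:Add2

STATUS = VALUE 34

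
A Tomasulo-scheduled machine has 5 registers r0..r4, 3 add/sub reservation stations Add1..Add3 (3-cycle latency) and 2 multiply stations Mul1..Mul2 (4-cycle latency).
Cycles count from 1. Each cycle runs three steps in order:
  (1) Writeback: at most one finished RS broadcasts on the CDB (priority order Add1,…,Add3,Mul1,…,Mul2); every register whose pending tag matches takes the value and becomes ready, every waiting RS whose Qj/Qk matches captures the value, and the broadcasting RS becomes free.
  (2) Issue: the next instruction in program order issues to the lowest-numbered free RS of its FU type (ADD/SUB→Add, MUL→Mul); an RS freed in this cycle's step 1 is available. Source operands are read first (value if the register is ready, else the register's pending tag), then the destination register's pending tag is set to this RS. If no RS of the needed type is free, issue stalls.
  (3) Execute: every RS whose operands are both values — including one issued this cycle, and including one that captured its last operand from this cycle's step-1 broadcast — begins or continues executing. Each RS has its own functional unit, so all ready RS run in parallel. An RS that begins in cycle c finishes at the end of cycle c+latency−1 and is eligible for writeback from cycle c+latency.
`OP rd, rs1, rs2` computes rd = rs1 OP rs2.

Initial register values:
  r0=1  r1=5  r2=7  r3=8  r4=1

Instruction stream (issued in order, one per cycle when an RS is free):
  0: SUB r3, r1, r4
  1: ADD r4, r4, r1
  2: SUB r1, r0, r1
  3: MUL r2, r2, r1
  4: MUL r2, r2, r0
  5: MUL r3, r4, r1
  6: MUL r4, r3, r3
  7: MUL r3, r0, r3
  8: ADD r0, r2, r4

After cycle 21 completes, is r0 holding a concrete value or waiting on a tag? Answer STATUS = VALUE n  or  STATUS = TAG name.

  c1: issue SUB r3<-Add1  regs: r0:1,r1:5,r2:7,r3:Add1,r4:1
  c2: issue ADD r4<-Add2  regs: r0:1,r1:5,r2:7,r3:Add1,r4:Add2
  c3: issue SUB r1<-Add3  regs: r0:1,r1:Add3,r2:7,r3:Add1,r4:Add2
  c4: CDB Add1=4; issue MUL r2<-Mul1  regs: r0:1,r1:Add3,r2:Mul1,r3:4,r4:Add2
  c5: CDB Add2=6; issue MUL r2<-Mul2  regs: r0:1,r1:Add3,r2:Mul2,r3:4,r4:6
  c6: CDB Add3=-4; stall  regs: r0:1,r1:-4,r2:Mul2,r3:4,r4:6
  c7: stall  regs: r0:1,r1:-4,r2:Mul2,r3:4,r4:6
  c8: stall  regs: r0:1,r1:-4,r2:Mul2,r3:4,r4:6
  c9: stall  regs: r0:1,r1:-4,r2:Mul2,r3:4,r4:6
  c10: CDB Mul1=-28; issue MUL r3<-Mul1  regs: r0:1,r1:-4,r2:Mul2,r3:Mul1,r4:6
  c11: stall  regs: r0:1,r1:-4,r2:Mul2,r3:Mul1,r4:6
  c12: stall  regs: r0:1,r1:-4,r2:Mul2,r3:Mul1,r4:6
  c13: stall  regs: r0:1,r1:-4,r2:Mul2,r3:Mul1,r4:6
  c14: CDB Mul1=-24; issue MUL r4<-Mul1  regs: r0:1,r1:-4,r2:Mul2,r3:-24,r4:Mul1
  c15: CDB Mul2=-28; issue MUL r3<-Mul2  regs: r0:1,r1:-4,r2:-28,r3:Mul2,r4:Mul1
  c16: issue ADD r0<-Add1  regs: r0:Add1,r1:-4,r2:-28,r3:Mul2,r4:Mul1
  c17: -  regs: r0:Add1,r1:-4,r2:-28,r3:Mul2,r4:Mul1
  c18: CDB Mul1=576  regs: r0:Add1,r1:-4,r2:-28,r3:Mul2,r4:576
  c19: CDB Mul2=-24  regs: r0:Add1,r1:-4,r2:-28,r3:-24,r4:576
  c20: -  regs: r0:Add1,r1:-4,r2:-28,r3:-24,r4:576
  c21: CDB Add1=548  regs: r0:548,r1:-4,r2:-28,r3:-24,r4:576

STATUS = VALUE 548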